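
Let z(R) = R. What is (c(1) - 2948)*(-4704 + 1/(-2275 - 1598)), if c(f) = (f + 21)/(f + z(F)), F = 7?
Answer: 71544414711/5164 ≈ 1.3854e+7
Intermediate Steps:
c(f) = (21 + f)/(7 + f) (c(f) = (f + 21)/(f + 7) = (21 + f)/(7 + f))
(c(1) - 2948)*(-4704 + 1/(-2275 - 1598)) = ((21 + 1)/(7 + 1) - 2948)*(-4704 + 1/(-2275 - 1598)) = (22/8 - 2948)*(-4704 + 1/(-3873)) = ((1/8)*22 - 2948)*(-4704 - 1/3873) = (11/4 - 2948)*(-18218593/3873) = -11781/4*(-18218593/3873) = 71544414711/5164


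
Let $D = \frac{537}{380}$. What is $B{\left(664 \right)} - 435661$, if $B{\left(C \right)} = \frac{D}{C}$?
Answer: $- \frac{109925982983}{252320} \approx -4.3566 \cdot 10^{5}$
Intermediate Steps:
$D = \frac{537}{380}$ ($D = 537 \cdot \frac{1}{380} = \frac{537}{380} \approx 1.4132$)
$B{\left(C \right)} = \frac{537}{380 C}$
$B{\left(664 \right)} - 435661 = \frac{537}{380 \cdot 664} - 435661 = \frac{537}{380} \cdot \frac{1}{664} - 435661 = \frac{537}{252320} - 435661 = - \frac{109925982983}{252320}$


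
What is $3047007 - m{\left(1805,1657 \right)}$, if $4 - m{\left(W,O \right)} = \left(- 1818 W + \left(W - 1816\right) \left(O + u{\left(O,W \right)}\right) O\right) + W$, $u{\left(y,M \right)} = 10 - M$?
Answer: $2282644$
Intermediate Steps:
$m{\left(W,O \right)} = 4 + 1817 W - O \left(-1816 + W\right) \left(10 + O - W\right)$ ($m{\left(W,O \right)} = 4 - \left(\left(- 1818 W + \left(W - 1816\right) \left(O - \left(-10 + W\right)\right) O\right) + W\right) = 4 - \left(\left(- 1818 W + \left(-1816 + W\right) \left(10 + O - W\right) O\right) + W\right) = 4 - \left(\left(- 1818 W + O \left(-1816 + W\right) \left(10 + O - W\right)\right) + W\right) = 4 - \left(- 1817 W + O \left(-1816 + W\right) \left(10 + O - W\right)\right) = 4 + 1817 W - O \left(-1816 + W\right) \left(10 + O - W\right)$)
$3047007 - m{\left(1805,1657 \right)} = 3047007 - \left(4 + 1816 \cdot 1657^{2} + 1817 \cdot 1805 - 1805 \cdot 1657^{2} - 3009112 \left(-10 + 1805\right) + 1657 \cdot 1805 \left(-10 + 1805\right)\right) = 3047007 - \left(4 + 1816 \cdot 2745649 + 3279685 - 1805 \cdot 2745649 - 3009112 \cdot 1795 + 1657 \cdot 1805 \cdot 1795\right) = 3047007 - \left(4 + 4986098584 + 3279685 - 4955896445 - 5401356040 + 5368638575\right) = 3047007 - 764363 = 2282644$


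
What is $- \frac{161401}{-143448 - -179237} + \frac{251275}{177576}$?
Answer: $- \frac{19668063001}{6355267464} \approx -3.0948$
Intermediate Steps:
$- \frac{161401}{-143448 - -179237} + \frac{251275}{177576} = - \frac{161401}{-143448 + 179237} + 251275 \cdot \frac{1}{177576} = - \frac{161401}{35789} + \frac{251275}{177576} = - \frac{19668063001}{6355267464}$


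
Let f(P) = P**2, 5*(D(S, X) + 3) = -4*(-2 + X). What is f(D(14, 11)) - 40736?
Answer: -1015799/25 ≈ -40632.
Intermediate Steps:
D(S, X) = -7/5 - 4*X/5 (D(S, X) = -3 + (-4*(-2 + X))/5 = -3 + (8 - 4*X)/5 = -3 + (8/5 - 4*X/5) = -7/5 - 4*X/5)
f(D(14, 11)) - 40736 = (-7/5 - 4/5*11)**2 - 40736 = (-7/5 - 44/5)**2 - 40736 = (-51/5)**2 - 40736 = 2601/25 - 40736 = -1015799/25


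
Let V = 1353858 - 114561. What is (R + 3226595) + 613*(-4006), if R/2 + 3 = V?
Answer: 3249505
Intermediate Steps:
V = 1239297
R = 2478588 (R = -6 + 2*1239297 = -6 + 2478594 = 2478588)
(R + 3226595) + 613*(-4006) = (2478588 + 3226595) + 613*(-4006) = 5705183 - 2455678 = 3249505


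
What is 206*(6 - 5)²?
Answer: 206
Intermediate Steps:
206*(6 - 5)² = 206*1² = 206*1 = 206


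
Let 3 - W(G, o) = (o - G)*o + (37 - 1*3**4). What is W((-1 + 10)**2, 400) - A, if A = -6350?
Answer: -121203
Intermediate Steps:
W(G, o) = 47 - o*(o - G) (W(G, o) = 3 - ((o - G)*o + (37 - 1*3**4)) = 3 - (o*(o - G) + (37 - 1*81)) = 3 - (o*(o - G) + (37 - 81)) = 3 - (o*(o - G) - 44) = 3 - (-44 + o*(o - G)) = 3 + (44 - o*(o - G)) = 47 - o*(o - G))
W((-1 + 10)**2, 400) - A = (47 - 1*400**2 + (-1 + 10)**2*400) - 1*(-6350) = (47 - 1*160000 + 9**2*400) + 6350 = (47 - 160000 + 81*400) + 6350 = (47 - 160000 + 32400) + 6350 = -127553 + 6350 = -121203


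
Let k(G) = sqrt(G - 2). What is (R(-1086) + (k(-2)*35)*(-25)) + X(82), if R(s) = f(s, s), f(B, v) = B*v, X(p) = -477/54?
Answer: 7076323/6 - 1750*I ≈ 1.1794e+6 - 1750.0*I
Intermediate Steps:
k(G) = sqrt(-2 + G)
X(p) = -53/6 (X(p) = -477*1/54 = -53/6)
R(s) = s**2 (R(s) = s*s = s**2)
(R(-1086) + (k(-2)*35)*(-25)) + X(82) = ((-1086)**2 + (sqrt(-2 - 2)*35)*(-25)) - 53/6 = (1179396 + (sqrt(-4)*35)*(-25)) - 53/6 = (1179396 + ((2*I)*35)*(-25)) - 53/6 = (1179396 + (70*I)*(-25)) - 53/6 = (1179396 - 1750*I) - 53/6 = 7076323/6 - 1750*I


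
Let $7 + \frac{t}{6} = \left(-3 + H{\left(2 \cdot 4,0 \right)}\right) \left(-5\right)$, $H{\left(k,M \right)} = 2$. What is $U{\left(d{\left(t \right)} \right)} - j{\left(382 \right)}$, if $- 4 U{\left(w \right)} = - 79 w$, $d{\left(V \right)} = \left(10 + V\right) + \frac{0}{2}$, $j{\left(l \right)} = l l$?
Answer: $- \frac{291927}{2} \approx -1.4596 \cdot 10^{5}$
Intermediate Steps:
$j{\left(l \right)} = l^{2}$
$t = -12$ ($t = -42 + 6 \left(-3 + 2\right) \left(-5\right) = -42 + 6 \left(\left(-1\right) \left(-5\right)\right) = -42 + 6 \cdot 5 = -42 + 30 = -12$)
$d{\left(V \right)} = 10 + V$ ($d{\left(V \right)} = \left(10 + V\right) + 0 \cdot \frac{1}{2} = \left(10 + V\right) + 0 = 10 + V$)
$U{\left(w \right)} = \frac{79 w}{4}$ ($U{\left(w \right)} = - \frac{\left(-79\right) w}{4} = \frac{79 w}{4}$)
$U{\left(d{\left(t \right)} \right)} - j{\left(382 \right)} = \frac{79 \left(10 - 12\right)}{4} - 382^{2} = \frac{79}{4} \left(-2\right) - 145924 = - \frac{79}{2} - 145924 = - \frac{291927}{2}$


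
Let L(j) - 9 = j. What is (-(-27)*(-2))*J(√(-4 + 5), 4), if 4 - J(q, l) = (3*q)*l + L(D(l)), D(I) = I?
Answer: 1134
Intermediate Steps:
L(j) = 9 + j
J(q, l) = -5 - l - 3*l*q (J(q, l) = 4 - ((3*q)*l + (9 + l)) = 4 - (3*l*q + (9 + l)) = 4 - (9 + l + 3*l*q) = 4 + (-9 - l - 3*l*q) = -5 - l - 3*l*q)
(-(-27)*(-2))*J(√(-4 + 5), 4) = (-(-27)*(-2))*(-5 - 1*4 - 3*4*√(-4 + 5)) = (-3*18)*(-5 - 4 - 3*4*√1) = -54*(-5 - 4 - 3*4*1) = -54*(-5 - 4 - 12) = -54*(-21) = 1134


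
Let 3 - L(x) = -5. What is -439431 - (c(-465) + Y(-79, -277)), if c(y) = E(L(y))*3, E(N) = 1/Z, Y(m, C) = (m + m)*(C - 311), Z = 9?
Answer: -1597006/3 ≈ -5.3234e+5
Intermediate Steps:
L(x) = 8 (L(x) = 3 - 1*(-5) = 3 + 5 = 8)
Y(m, C) = 2*m*(-311 + C) (Y(m, C) = (2*m)*(-311 + C) = 2*m*(-311 + C))
E(N) = 1/9
c(y) = 1/3 (c(y) = (1/9)*3 = 1/3)
-439431 - (c(-465) + Y(-79, -277)) = -439431 - (1/3 + 2*(-79)*(-311 - 277)) = -439431 - (1/3 + 2*(-79)*(-588)) = -439431 - (1/3 + 92904) = -439431 - 1*278713/3 = -439431 - 278713/3 = -1597006/3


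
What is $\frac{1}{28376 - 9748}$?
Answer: $\frac{1}{18628} \approx 5.3683 \cdot 10^{-5}$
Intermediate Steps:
$\frac{1}{28376 - 9748} = \frac{1}{18628}$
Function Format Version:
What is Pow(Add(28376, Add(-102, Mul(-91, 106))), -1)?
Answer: Rational(1, 18628) ≈ 5.3683e-5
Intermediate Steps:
Pow(Add(28376, Add(-102, Mul(-91, 106))), -1) = Pow(Add(28376, Add(-102, -9646)), -1) = Pow(Add(28376, -9748), -1) = Pow(18628, -1) = Rational(1, 18628)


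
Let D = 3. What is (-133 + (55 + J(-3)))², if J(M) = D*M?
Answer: 7569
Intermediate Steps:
J(M) = 3*M
(-133 + (55 + J(-3)))² = (-133 + (55 + 3*(-3)))² = (-133 + (55 - 9))² = (-133 + 46)² = (-87)² = 7569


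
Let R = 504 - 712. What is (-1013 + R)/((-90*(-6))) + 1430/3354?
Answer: -14201/7740 ≈ -1.8348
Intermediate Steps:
R = -208
(-1013 + R)/((-90*(-6))) + 1430/3354 = (-1013 - 208)/((-90*(-6))) + 1430/3354 = -1221/540 + 1430*(1/3354) = -1221*1/540 + 55/129 = -407/180 + 55/129 = -14201/7740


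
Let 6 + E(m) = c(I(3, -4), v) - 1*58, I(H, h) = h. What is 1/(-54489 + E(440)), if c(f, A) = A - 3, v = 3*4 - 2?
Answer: -1/54546 ≈ -1.8333e-5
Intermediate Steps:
v = 10 (v = 12 - 2 = 10)
c(f, A) = -3 + A
E(m) = -57 (E(m) = -6 + ((-3 + 10) - 1*58) = -6 + (7 - 58) = -6 - 51 = -57)
1/(-54489 + E(440)) = 1/(-54489 - 57) = 1/(-54546) = -1/54546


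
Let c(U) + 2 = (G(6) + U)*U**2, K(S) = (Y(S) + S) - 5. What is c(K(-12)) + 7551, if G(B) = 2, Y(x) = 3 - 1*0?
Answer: 5197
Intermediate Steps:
Y(x) = 3 (Y(x) = 3 + 0 = 3)
K(S) = -2 + S (K(S) = (3 + S) - 5 = -2 + S)
c(U) = -2 + U**2*(2 + U) (c(U) = -2 + (2 + U)*U**2 = -2 + U**2*(2 + U))
c(K(-12)) + 7551 = (-2 + (-2 - 12)**3 + 2*(-2 - 12)**2) + 7551 = (-2 + (-14)**3 + 2*(-14)**2) + 7551 = (-2 - 2744 + 2*196) + 7551 = (-2 - 2744 + 392) + 7551 = -2354 + 7551 = 5197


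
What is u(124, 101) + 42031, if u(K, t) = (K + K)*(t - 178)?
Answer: 22935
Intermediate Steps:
u(K, t) = 2*K*(-178 + t) (u(K, t) = (2*K)*(-178 + t) = 2*K*(-178 + t))
u(124, 101) + 42031 = 2*124*(-178 + 101) + 42031 = 2*124*(-77) + 42031 = -19096 + 42031 = 22935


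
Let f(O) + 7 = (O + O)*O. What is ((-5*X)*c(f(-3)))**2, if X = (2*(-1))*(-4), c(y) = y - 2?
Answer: 129600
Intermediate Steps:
f(O) = -7 + 2*O**2 (f(O) = -7 + (O + O)*O = -7 + (2*O)*O = -7 + 2*O**2)
c(y) = -2 + y
X = 8 (X = -2*(-4) = 8)
((-5*X)*c(f(-3)))**2 = ((-5*8)*(-2 + (-7 + 2*(-3)**2)))**2 = (-40*(-2 + (-7 + 2*9)))**2 = (-40*(-2 + (-7 + 18)))**2 = (-40*(-2 + 11))**2 = (-40*9)**2 = (-360)**2 = 129600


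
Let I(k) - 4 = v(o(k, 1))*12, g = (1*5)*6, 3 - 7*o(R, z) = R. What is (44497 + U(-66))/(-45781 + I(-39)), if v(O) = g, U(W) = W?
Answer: -44431/45417 ≈ -0.97829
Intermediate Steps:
o(R, z) = 3/7 - R/7
g = 30 (g = 5*6 = 30)
v(O) = 30
I(k) = 364 (I(k) = 4 + 30*12 = 4 + 360 = 364)
(44497 + U(-66))/(-45781 + I(-39)) = (44497 - 66)/(-45781 + 364) = 44431/(-45417) = 44431*(-1/45417) = -44431/45417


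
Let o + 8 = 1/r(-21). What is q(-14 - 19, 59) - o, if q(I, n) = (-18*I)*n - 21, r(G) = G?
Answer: 735694/21 ≈ 35033.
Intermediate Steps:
q(I, n) = -21 - 18*I*n (q(I, n) = -18*I*n - 21 = -21 - 18*I*n)
o = -169/21 (o = -8 + 1/(-21) = -8 - 1/21 = -169/21 ≈ -8.0476)
q(-14 - 19, 59) - o = (-21 - 18*(-14 - 19)*59) - 1*(-169/21) = (-21 - 18*(-33)*59) + 169/21 = (-21 + 35046) + 169/21 = 35025 + 169/21 = 735694/21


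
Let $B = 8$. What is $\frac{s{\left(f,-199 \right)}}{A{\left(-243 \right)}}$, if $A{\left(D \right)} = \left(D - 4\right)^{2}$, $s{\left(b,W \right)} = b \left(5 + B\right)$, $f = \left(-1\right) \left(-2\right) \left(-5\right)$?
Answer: $- \frac{10}{4693} \approx -0.0021308$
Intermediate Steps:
$f = -10$ ($f = 2 \left(-5\right) = -10$)
$s{\left(b,W \right)} = 13 b$ ($s{\left(b,W \right)} = b \left(5 + 8\right) = b 13 = 13 b$)
$A{\left(D \right)} = \left(-4 + D\right)^{2}$
$\frac{s{\left(f,-199 \right)}}{A{\left(-243 \right)}} = \frac{13 \left(-10\right)}{\left(-4 - 243\right)^{2}} = - \frac{130}{\left(-247\right)^{2}} = - \frac{130}{61009} = \left(-130\right) \frac{1}{61009} = - \frac{10}{4693}$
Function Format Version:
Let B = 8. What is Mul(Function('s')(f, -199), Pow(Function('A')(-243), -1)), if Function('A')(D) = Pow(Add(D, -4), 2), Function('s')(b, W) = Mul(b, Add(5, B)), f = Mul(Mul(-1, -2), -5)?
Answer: Rational(-10, 4693) ≈ -0.0021308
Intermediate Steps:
f = -10 (f = Mul(2, -5) = -10)
Function('s')(b, W) = Mul(13, b) (Function('s')(b, W) = Mul(b, Add(5, 8)) = Mul(b, 13) = Mul(13, b))
Function('A')(D) = Pow(Add(-4, D), 2)
Mul(Function('s')(f, -199), Pow(Function('A')(-243), -1)) = Mul(Mul(13, -10), Pow(Pow(Add(-4, -243), 2), -1)) = Mul(-130, Pow(Pow(-247, 2), -1)) = Mul(-130, Pow(61009, -1)) = Mul(-130, Rational(1, 61009)) = Rational(-10, 4693)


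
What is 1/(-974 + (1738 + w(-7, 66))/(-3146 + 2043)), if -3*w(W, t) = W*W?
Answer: -3309/3228131 ≈ -0.0010251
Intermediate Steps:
w(W, t) = -W²/3 (w(W, t) = -W*W/3 = -W²/3)
1/(-974 + (1738 + w(-7, 66))/(-3146 + 2043)) = 1/(-974 + (1738 - ⅓*(-7)²)/(-3146 + 2043)) = 1/(-974 + (1738 - ⅓*49)/(-1103)) = 1/(-974 + (1738 - 49/3)*(-1/1103)) = 1/(-974 + (5165/3)*(-1/1103)) = 1/(-974 - 5165/3309) = 1/(-3228131/3309) = -3309/3228131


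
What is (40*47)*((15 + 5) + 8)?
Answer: 52640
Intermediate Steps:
(40*47)*((15 + 5) + 8) = 1880*(20 + 8) = 1880*28 = 52640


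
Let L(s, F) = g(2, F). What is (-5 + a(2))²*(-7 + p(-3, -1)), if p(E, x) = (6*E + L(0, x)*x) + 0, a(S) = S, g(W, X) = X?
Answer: -216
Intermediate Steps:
L(s, F) = F
p(E, x) = x² + 6*E (p(E, x) = (6*E + x*x) + 0 = (6*E + x²) + 0 = (x² + 6*E) + 0 = x² + 6*E)
(-5 + a(2))²*(-7 + p(-3, -1)) = (-5 + 2)²*(-7 + ((-1)² + 6*(-3))) = (-3)²*(-7 + (1 - 18)) = 9*(-7 - 17) = 9*(-24) = -216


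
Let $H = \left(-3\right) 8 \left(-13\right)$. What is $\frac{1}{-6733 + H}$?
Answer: $- \frac{1}{6421} \approx -0.00015574$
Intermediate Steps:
$H = 312$ ($H = \left(-24\right) \left(-13\right) = 312$)
$\frac{1}{-6733 + H} = \frac{1}{-6733 + 312} = \frac{1}{-6421} = - \frac{1}{6421}$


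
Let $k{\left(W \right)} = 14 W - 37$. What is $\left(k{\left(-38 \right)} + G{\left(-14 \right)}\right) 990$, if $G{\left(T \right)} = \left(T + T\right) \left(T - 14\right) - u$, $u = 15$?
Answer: $198000$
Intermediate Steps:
$k{\left(W \right)} = -37 + 14 W$
$G{\left(T \right)} = -15 + 2 T \left(-14 + T\right)$ ($G{\left(T \right)} = \left(T + T\right) \left(T - 14\right) - 15 = 2 T \left(-14 + T\right) - 15 = -15 + 2 T \left(-14 + T\right)$)
$\left(k{\left(-38 \right)} + G{\left(-14 \right)}\right) 990 = \left(\left(-37 + 14 \left(-38\right)\right) - \left(-377 - 392\right)\right) 990 = \left(\left(-37 - 532\right) + \left(-15 + 392 + 2 \cdot 196\right)\right) 990 = \left(-569 + \left(-15 + 392 + 392\right)\right) 990 = \left(-569 + 769\right) 990 = 200 \cdot 990 = 198000$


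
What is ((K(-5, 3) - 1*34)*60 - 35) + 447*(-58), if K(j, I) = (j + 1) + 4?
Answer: -28001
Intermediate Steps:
K(j, I) = 5 + j (K(j, I) = (1 + j) + 4 = 5 + j)
((K(-5, 3) - 1*34)*60 - 35) + 447*(-58) = (((5 - 5) - 1*34)*60 - 35) + 447*(-58) = ((0 - 34)*60 - 35) - 25926 = (-34*60 - 35) - 25926 = (-2040 - 35) - 25926 = -2075 - 25926 = -28001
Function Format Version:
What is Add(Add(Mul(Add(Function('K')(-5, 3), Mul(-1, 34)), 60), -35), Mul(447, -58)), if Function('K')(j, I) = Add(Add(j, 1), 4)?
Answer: -28001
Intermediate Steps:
Function('K')(j, I) = Add(5, j) (Function('K')(j, I) = Add(Add(1, j), 4) = Add(5, j))
Add(Add(Mul(Add(Function('K')(-5, 3), Mul(-1, 34)), 60), -35), Mul(447, -58)) = Add(Add(Mul(Add(Add(5, -5), Mul(-1, 34)), 60), -35), Mul(447, -58)) = Add(Add(Mul(Add(0, -34), 60), -35), -25926) = Add(Add(Mul(-34, 60), -35), -25926) = Add(Add(-2040, -35), -25926) = Add(-2075, -25926) = -28001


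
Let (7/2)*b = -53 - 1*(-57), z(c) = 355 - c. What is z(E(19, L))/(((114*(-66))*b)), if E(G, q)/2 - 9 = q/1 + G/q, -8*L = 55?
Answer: -60963/1471360 ≈ -0.041433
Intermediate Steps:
L = -55/8 (L = -⅛*55 = -55/8 ≈ -6.8750)
E(G, q) = 18 + 2*q + 2*G/q (E(G, q) = 18 + 2*(q/1 + G/q) = 18 + 2*(q*1 + G/q) = 18 + 2*(q + G/q) = 18 + (2*q + 2*G/q) = 18 + 2*q + 2*G/q)
b = 8/7 (b = 2*(-53 - 1*(-57))/7 = 2*(-53 + 57)/7 = (2/7)*4 = 8/7 ≈ 1.1429)
z(E(19, L))/(((114*(-66))*b)) = (355 - (18 + 2*(-55/8) + 2*19/(-55/8)))/(((114*(-66))*(8/7))) = (355 - (18 - 55/4 + 2*19*(-8/55)))/((-7524*8/7)) = (355 - (18 - 55/4 - 304/55))/(-60192/7) = (355 - 1*(-281/220))*(-7/60192) = (355 + 281/220)*(-7/60192) = (78381/220)*(-7/60192) = -60963/1471360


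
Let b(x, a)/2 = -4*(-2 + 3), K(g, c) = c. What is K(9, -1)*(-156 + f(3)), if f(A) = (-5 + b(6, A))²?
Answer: -13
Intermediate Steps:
b(x, a) = -8 (b(x, a) = 2*(-4*(-2 + 3)) = 2*(-4*1) = 2*(-4) = -8)
f(A) = 169 (f(A) = (-5 - 8)² = (-13)² = 169)
K(9, -1)*(-156 + f(3)) = -(-156 + 169) = -1*13 = -13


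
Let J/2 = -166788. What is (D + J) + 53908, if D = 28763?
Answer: -250905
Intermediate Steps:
J = -333576 (J = 2*(-166788) = -333576)
(D + J) + 53908 = (28763 - 333576) + 53908 = -304813 + 53908 = -250905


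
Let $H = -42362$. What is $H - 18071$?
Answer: $-60433$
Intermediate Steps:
$H - 18071 = -42362 - 18071 = -60433$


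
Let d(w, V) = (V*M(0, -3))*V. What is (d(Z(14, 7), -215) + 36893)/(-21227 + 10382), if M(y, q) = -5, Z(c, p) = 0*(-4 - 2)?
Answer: 64744/3615 ≈ 17.910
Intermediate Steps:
Z(c, p) = 0 (Z(c, p) = 0*(-6) = 0)
d(w, V) = -5*V**2 (d(w, V) = (V*(-5))*V = (-5*V)*V = -5*V**2)
(d(Z(14, 7), -215) + 36893)/(-21227 + 10382) = (-5*(-215)**2 + 36893)/(-21227 + 10382) = (-5*46225 + 36893)/(-10845) = (-231125 + 36893)*(-1/10845) = -194232*(-1/10845) = 64744/3615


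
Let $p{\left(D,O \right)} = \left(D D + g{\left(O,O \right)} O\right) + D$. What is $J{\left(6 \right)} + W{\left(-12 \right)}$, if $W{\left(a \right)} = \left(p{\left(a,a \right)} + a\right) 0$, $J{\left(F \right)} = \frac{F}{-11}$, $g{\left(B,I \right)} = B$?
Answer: $- \frac{6}{11} \approx -0.54545$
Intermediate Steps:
$J{\left(F \right)} = - \frac{F}{11}$ ($J{\left(F \right)} = F \left(- \frac{1}{11}\right) = - \frac{F}{11}$)
$p{\left(D,O \right)} = D + D^{2} + O^{2}$ ($p{\left(D,O \right)} = \left(D D + O O\right) + D = \left(D^{2} + O^{2}\right) + D = D + D^{2} + O^{2}$)
$W{\left(a \right)} = 0$ ($W{\left(a \right)} = \left(\left(a + a^{2} + a^{2}\right) + a\right) 0 = \left(\left(a + 2 a^{2}\right) + a\right) 0 = \left(2 a + 2 a^{2}\right) 0 = 0$)
$J{\left(6 \right)} + W{\left(-12 \right)} = \left(- \frac{1}{11}\right) 6 + 0 = - \frac{6}{11} + 0 = - \frac{6}{11}$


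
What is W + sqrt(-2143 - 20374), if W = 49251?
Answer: 49251 + I*sqrt(22517) ≈ 49251.0 + 150.06*I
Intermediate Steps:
W + sqrt(-2143 - 20374) = 49251 + sqrt(-2143 - 20374) = 49251 + sqrt(-22517) = 49251 + I*sqrt(22517)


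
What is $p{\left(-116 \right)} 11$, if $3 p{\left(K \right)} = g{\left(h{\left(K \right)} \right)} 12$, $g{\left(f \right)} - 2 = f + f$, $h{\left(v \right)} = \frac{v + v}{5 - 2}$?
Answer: $- \frac{20152}{3} \approx -6717.3$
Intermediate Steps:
$h{\left(v \right)} = \frac{2 v}{3}$
$g{\left(f \right)} = 2 + 2 f$ ($g{\left(f \right)} = 2 + \left(f + f\right) = 2 + 2 f$)
$p{\left(K \right)} = 8 + \frac{16 K}{3}$ ($p{\left(K \right)} = \frac{\left(2 + 2 \frac{2 K}{3}\right) 12}{3} = \frac{\left(2 + \frac{4 K}{3}\right) 12}{3} = \frac{24 + 16 K}{3} = 8 + \frac{16 K}{3}$)
$p{\left(-116 \right)} 11 = \left(8 + \frac{16}{3} \left(-116\right)\right) 11 = \left(8 - \frac{1856}{3}\right) 11 = \left(- \frac{1832}{3}\right) 11 = - \frac{20152}{3}$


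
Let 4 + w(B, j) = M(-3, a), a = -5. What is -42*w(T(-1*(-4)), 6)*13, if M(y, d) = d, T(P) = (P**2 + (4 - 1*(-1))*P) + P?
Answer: 4914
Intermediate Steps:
T(P) = P**2 + 6*P (T(P) = (P**2 + (4 + 1)*P) + P = (P**2 + 5*P) + P = P**2 + 6*P)
w(B, j) = -9 (w(B, j) = -4 - 5 = -9)
-42*w(T(-1*(-4)), 6)*13 = -42*(-9)*13 = 378*13 = 4914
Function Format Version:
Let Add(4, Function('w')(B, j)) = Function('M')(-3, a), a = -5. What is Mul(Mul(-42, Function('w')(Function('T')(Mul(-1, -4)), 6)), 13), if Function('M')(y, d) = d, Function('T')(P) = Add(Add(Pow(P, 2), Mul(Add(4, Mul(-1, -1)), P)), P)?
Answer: 4914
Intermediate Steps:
Function('T')(P) = Add(Pow(P, 2), Mul(6, P)) (Function('T')(P) = Add(Add(Pow(P, 2), Mul(Add(4, 1), P)), P) = Add(Add(Pow(P, 2), Mul(5, P)), P) = Add(Pow(P, 2), Mul(6, P)))
Function('w')(B, j) = -9 (Function('w')(B, j) = Add(-4, -5) = -9)
Mul(Mul(-42, Function('w')(Function('T')(Mul(-1, -4)), 6)), 13) = Mul(Mul(-42, -9), 13) = Mul(378, 13) = 4914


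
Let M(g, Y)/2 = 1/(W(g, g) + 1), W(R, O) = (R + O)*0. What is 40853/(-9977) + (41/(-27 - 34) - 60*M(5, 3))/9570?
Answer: -2174745137/529479390 ≈ -4.1073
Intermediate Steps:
W(R, O) = 0 (W(R, O) = (O + R)*0 = 0)
M(g, Y) = 2 (M(g, Y) = 2/(0 + 1) = 2/1 = 2*1 = 2)
40853/(-9977) + (41/(-27 - 34) - 60*M(5, 3))/9570 = 40853/(-9977) + (41/(-27 - 34) - 60*2)/9570 = 40853*(-1/9977) + (41/(-61) - 120)*(1/9570) = -40853/9977 + (41*(-1/61) - 120)*(1/9570) = -40853/9977 + (-41/61 - 120)*(1/9570) = -40853/9977 - 7361/61*1/9570 = -40853/9977 - 7361/583770 = -2174745137/529479390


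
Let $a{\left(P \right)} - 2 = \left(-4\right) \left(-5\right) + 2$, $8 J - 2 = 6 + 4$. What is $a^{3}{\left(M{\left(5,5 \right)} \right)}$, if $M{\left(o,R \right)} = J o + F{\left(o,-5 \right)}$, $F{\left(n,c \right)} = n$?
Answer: $13824$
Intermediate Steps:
$J = \frac{3}{2}$ ($J = \frac{1}{4} + \frac{6 + 4}{8} = \frac{1}{4} + \frac{1}{8} \cdot 10 = \frac{1}{4} + \frac{5}{4} = \frac{3}{2} \approx 1.5$)
$M{\left(o,R \right)} = \frac{5 o}{2}$ ($M{\left(o,R \right)} = \frac{3 o}{2} + o = \frac{5 o}{2}$)
$a{\left(P \right)} = 24$ ($a{\left(P \right)} = 2 + \left(\left(-4\right) \left(-5\right) + 2\right) = 2 + \left(20 + 2\right) = 2 + 22 = 24$)
$a^{3}{\left(M{\left(5,5 \right)} \right)} = 24^{3} = 13824$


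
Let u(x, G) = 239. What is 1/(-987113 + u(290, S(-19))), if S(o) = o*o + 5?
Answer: -1/986874 ≈ -1.0133e-6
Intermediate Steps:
S(o) = 5 + o² (S(o) = o² + 5 = 5 + o²)
1/(-987113 + u(290, S(-19))) = 1/(-987113 + 239) = 1/(-986874) = -1/986874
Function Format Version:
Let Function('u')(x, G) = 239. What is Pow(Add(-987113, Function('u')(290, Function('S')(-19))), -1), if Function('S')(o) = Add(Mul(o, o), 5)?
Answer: Rational(-1, 986874) ≈ -1.0133e-6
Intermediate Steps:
Function('S')(o) = Add(5, Pow(o, 2)) (Function('S')(o) = Add(Pow(o, 2), 5) = Add(5, Pow(o, 2)))
Pow(Add(-987113, Function('u')(290, Function('S')(-19))), -1) = Pow(Add(-987113, 239), -1) = Pow(-986874, -1) = Rational(-1, 986874)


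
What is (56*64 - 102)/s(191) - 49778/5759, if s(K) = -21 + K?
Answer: 5795289/489515 ≈ 11.839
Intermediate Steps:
(56*64 - 102)/s(191) - 49778/5759 = (56*64 - 102)/(-21 + 191) - 49778/5759 = (3584 - 102)/170 - 49778*1/5759 = 3482*(1/170) - 49778/5759 = 1741/85 - 49778/5759 = 5795289/489515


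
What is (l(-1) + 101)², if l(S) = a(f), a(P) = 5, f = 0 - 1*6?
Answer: 11236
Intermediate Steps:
f = -6 (f = 0 - 6 = -6)
l(S) = 5
(l(-1) + 101)² = (5 + 101)² = 106² = 11236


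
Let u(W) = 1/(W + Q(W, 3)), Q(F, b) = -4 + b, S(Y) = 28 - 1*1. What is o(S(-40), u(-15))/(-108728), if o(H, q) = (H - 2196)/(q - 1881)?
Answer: -4338/409048327 ≈ -1.0605e-5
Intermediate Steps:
S(Y) = 27 (S(Y) = 28 - 1 = 27)
u(W) = 1/(-1 + W) (u(W) = 1/(W + (-4 + 3)) = 1/(W - 1) = 1/(-1 + W))
o(H, q) = (-2196 + H)/(-1881 + q)
o(S(-40), u(-15))/(-108728) = ((-2196 + 27)/(-1881 + 1/(-1 - 15)))/(-108728) = (-2169/(-1881 + 1/(-16)))*(-1/108728) = (-2169/(-1881 - 1/16))*(-1/108728) = (-2169/(-30097/16))*(-1/108728) = -16/30097*(-2169)*(-1/108728) = (34704/30097)*(-1/108728) = -4338/409048327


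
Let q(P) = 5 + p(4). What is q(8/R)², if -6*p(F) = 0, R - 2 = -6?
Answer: 25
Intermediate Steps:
R = -4 (R = 2 - 6 = -4)
p(F) = 0 (p(F) = -⅙*0 = 0)
q(P) = 5 (q(P) = 5 + 0 = 5)
q(8/R)² = 5² = 25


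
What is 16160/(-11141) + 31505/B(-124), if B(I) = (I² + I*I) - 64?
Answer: -144920875/341895008 ≈ -0.42388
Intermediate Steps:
B(I) = -64 + 2*I² (B(I) = (I² + I²) - 64 = 2*I² - 64 = -64 + 2*I²)
16160/(-11141) + 31505/B(-124) = 16160/(-11141) + 31505/(-64 + 2*(-124)²) = 16160*(-1/11141) + 31505/(-64 + 2*15376) = -16160/11141 + 31505/(-64 + 30752) = -16160/11141 + 31505/30688 = -144920875/341895008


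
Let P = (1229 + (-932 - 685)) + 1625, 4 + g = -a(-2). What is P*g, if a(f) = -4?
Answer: 0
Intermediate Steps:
g = 0 (g = -4 - 1*(-4) = -4 + 4 = 0)
P = 1237 (P = (1229 - 1617) + 1625 = -388 + 1625 = 1237)
P*g = 1237*0 = 0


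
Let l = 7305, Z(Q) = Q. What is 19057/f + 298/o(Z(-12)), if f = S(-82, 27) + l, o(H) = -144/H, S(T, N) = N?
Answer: 67045/2444 ≈ 27.432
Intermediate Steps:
f = 7332 (f = 27 + 7305 = 7332)
19057/f + 298/o(Z(-12)) = 19057/7332 + 298/((-144/(-12))) = 19057*(1/7332) + 298/((-144*(-1/12))) = 19057/7332 + 298/12 = 19057/7332 + 298*(1/12) = 19057/7332 + 149/6 = 67045/2444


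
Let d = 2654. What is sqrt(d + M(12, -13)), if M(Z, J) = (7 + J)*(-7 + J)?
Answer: sqrt(2774) ≈ 52.669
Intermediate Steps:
M(Z, J) = (-7 + J)*(7 + J)
sqrt(d + M(12, -13)) = sqrt(2654 + (-49 + (-13)**2)) = sqrt(2654 + (-49 + 169)) = sqrt(2654 + 120) = sqrt(2774)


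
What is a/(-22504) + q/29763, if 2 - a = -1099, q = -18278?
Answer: -444097175/669786552 ≈ -0.66304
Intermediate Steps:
a = 1101 (a = 2 - 1*(-1099) = 2 + 1099 = 1101)
a/(-22504) + q/29763 = 1101/(-22504) - 18278/29763 = 1101*(-1/22504) - 18278*1/29763 = -1101/22504 - 18278/29763 = -444097175/669786552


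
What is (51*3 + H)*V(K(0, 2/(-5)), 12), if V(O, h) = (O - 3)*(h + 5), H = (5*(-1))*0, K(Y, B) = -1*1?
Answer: -10404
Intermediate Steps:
K(Y, B) = -1
H = 0 (H = -5*0 = 0)
V(O, h) = (-3 + O)*(5 + h)
(51*3 + H)*V(K(0, 2/(-5)), 12) = (51*3 + 0)*(-15 - 3*12 + 5*(-1) - 1*12) = (153 + 0)*(-15 - 36 - 5 - 12) = 153*(-68) = -10404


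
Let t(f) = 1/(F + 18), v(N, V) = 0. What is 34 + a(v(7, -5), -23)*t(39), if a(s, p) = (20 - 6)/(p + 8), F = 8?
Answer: 6623/195 ≈ 33.964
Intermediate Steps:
t(f) = 1/26 (t(f) = 1/(8 + 18) = 1/26)
a(s, p) = 14/(8 + p)
34 + a(v(7, -5), -23)*t(39) = 34 + (14/(8 - 23))*(1/26) = 34 + (14/(-15))*(1/26) = 34 + (14*(-1/15))*(1/26) = 34 - 14/15*1/26 = 34 - 7/195 = 6623/195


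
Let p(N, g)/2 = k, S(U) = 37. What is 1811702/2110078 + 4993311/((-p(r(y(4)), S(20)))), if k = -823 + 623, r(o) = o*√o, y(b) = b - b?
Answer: 5268500184529/422015600 ≈ 12484.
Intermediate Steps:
y(b) = 0
r(o) = o^(3/2)
k = -200
p(N, g) = -400 (p(N, g) = 2*(-200) = -400)
1811702/2110078 + 4993311/((-p(r(y(4)), S(20)))) = 1811702/2110078 + 4993311/((-1*(-400))) = 1811702*(1/2110078) + 4993311/400 = 905851/1055039 + 4993311*(1/400) = 905851/1055039 + 4993311/400 = 5268500184529/422015600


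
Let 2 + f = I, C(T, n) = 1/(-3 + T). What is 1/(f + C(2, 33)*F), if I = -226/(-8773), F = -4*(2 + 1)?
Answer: 8773/87956 ≈ 0.099743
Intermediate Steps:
F = -12 (F = -4*3 = -12)
I = 226/8773 (I = -226*(-1/8773) = 226/8773 ≈ 0.025761)
f = -17320/8773 (f = -2 + 226/8773 = -17320/8773 ≈ -1.9742)
1/(f + C(2, 33)*F) = 1/(-17320/8773 - 12/(-3 + 2)) = 1/(-17320/8773 - 12/(-1)) = 1/(-17320/8773 - 1*(-12)) = 1/(-17320/8773 + 12) = 1/(87956/8773) = 8773/87956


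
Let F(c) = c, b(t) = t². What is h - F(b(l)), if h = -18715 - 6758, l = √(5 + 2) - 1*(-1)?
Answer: -25481 - 2*√7 ≈ -25486.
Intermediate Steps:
l = 1 + √7 (l = √7 + 1 = 1 + √7 ≈ 3.6458)
h = -25473
h - F(b(l)) = -25473 - (1 + √7)²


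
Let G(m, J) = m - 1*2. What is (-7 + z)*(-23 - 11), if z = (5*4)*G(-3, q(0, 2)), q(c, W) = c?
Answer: 3638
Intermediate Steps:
G(m, J) = -2 + m (G(m, J) = m - 2 = -2 + m)
z = -100 (z = (5*4)*(-2 - 3) = 20*(-5) = -100)
(-7 + z)*(-23 - 11) = (-7 - 100)*(-23 - 11) = -107*(-34) = 3638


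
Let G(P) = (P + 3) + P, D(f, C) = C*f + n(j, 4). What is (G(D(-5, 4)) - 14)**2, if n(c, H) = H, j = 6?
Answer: 1849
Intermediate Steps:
D(f, C) = 4 + C*f (D(f, C) = C*f + 4 = 4 + C*f)
G(P) = 3 + 2*P (G(P) = (3 + P) + P = 3 + 2*P)
(G(D(-5, 4)) - 14)**2 = ((3 + 2*(4 + 4*(-5))) - 14)**2 = ((3 + 2*(4 - 20)) - 14)**2 = ((3 + 2*(-16)) - 14)**2 = ((3 - 32) - 14)**2 = (-29 - 14)**2 = (-43)**2 = 1849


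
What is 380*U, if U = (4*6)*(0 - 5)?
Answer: -45600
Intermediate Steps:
U = -120 (U = 24*(-5) = -120)
380*U = 380*(-120) = -45600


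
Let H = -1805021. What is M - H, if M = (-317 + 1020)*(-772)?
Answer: 1262305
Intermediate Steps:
M = -542716 (M = 703*(-772) = -542716)
M - H = -542716 - 1*(-1805021) = -542716 + 1805021 = 1262305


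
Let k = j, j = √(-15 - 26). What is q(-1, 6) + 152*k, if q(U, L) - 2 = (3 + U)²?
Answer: 6 + 152*I*√41 ≈ 6.0 + 973.27*I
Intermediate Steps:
j = I*√41 (j = √(-41) = I*√41 ≈ 6.4031*I)
k = I*√41 ≈ 6.4031*I
q(U, L) = 2 + (3 + U)²
q(-1, 6) + 152*k = (2 + (3 - 1)²) + 152*(I*√41) = (2 + 2²) + 152*I*√41 = (2 + 4) + 152*I*√41 = 6 + 152*I*√41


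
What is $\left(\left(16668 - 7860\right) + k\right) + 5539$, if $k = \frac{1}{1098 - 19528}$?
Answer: $\frac{264415209}{18430} \approx 14347.0$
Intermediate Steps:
$k = - \frac{1}{18430}$ ($k = \frac{1}{-18430} = - \frac{1}{18430} \approx -5.4259 \cdot 10^{-5}$)
$\left(\left(16668 - 7860\right) + k\right) + 5539 = \left(\left(16668 - 7860\right) - \frac{1}{18430}\right) + 5539 = \left(8808 - \frac{1}{18430}\right) + 5539 = \frac{162331439}{18430} + 5539 = \frac{264415209}{18430}$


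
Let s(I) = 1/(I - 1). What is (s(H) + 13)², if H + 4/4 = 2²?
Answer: 729/4 ≈ 182.25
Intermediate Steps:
H = 3 (H = -1 + 2² = -1 + 4 = 3)
s(I) = 1/(-1 + I)
(s(H) + 13)² = (1/(-1 + 3) + 13)² = (1/2 + 13)² = (½ + 13)² = (27/2)² = 729/4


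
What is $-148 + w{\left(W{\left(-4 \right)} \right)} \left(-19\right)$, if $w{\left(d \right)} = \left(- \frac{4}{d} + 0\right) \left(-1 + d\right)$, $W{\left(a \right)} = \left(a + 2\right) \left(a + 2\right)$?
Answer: $-91$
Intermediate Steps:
$W{\left(a \right)} = \left(2 + a\right)^{2}$ ($W{\left(a \right)} = \left(2 + a\right) \left(2 + a\right) = \left(2 + a\right)^{2}$)
$w{\left(d \right)} = - \frac{4 \left(-1 + d\right)}{d}$ ($w{\left(d \right)} = - \frac{4}{d} \left(-1 + d\right) = - \frac{4 \left(-1 + d\right)}{d}$)
$-148 + w{\left(W{\left(-4 \right)} \right)} \left(-19\right) = -148 + \left(-4 + \frac{4}{\left(2 - 4\right)^{2}}\right) \left(-19\right) = -148 + \left(-4 + \frac{4}{\left(-2\right)^{2}}\right) \left(-19\right) = -148 + \left(-4 + \frac{4}{4}\right) \left(-19\right) = -148 + \left(-4 + 4 \cdot \frac{1}{4}\right) \left(-19\right) = -148 + \left(-4 + 1\right) \left(-19\right) = -148 - -57 = -148 + 57 = -91$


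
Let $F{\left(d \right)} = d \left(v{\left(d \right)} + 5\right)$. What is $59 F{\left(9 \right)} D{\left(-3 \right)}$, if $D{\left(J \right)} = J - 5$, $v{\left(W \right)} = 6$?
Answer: $-46728$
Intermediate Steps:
$F{\left(d \right)} = 11 d$ ($F{\left(d \right)} = d \left(6 + 5\right) = d 11 = 11 d$)
$D{\left(J \right)} = -5 + J$ ($D{\left(J \right)} = J - 5 = -5 + J$)
$59 F{\left(9 \right)} D{\left(-3 \right)} = 59 \cdot 11 \cdot 9 \left(-5 - 3\right) = 59 \cdot 99 \left(-8\right) = 5841 \left(-8\right) = -46728$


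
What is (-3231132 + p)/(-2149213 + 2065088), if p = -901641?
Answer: 4132773/84125 ≈ 49.127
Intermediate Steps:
(-3231132 + p)/(-2149213 + 2065088) = (-3231132 - 901641)/(-2149213 + 2065088) = -4132773/(-84125) = -4132773*(-1/84125) = 4132773/84125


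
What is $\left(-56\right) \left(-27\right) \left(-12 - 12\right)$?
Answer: $-36288$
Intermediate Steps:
$\left(-56\right) \left(-27\right) \left(-12 - 12\right) = 1512 \left(-24\right) = -36288$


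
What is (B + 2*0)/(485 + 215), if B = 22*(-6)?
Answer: -33/175 ≈ -0.18857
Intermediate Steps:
B = -132
(B + 2*0)/(485 + 215) = (-132 + 2*0)/(485 + 215) = (-132 + 0)/700 = -132*1/700 = -33/175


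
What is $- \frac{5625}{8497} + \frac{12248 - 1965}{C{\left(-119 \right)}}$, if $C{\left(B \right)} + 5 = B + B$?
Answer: $- \frac{88741526}{2064771} \approx -42.979$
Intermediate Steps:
$C{\left(B \right)} = -5 + 2 B$ ($C{\left(B \right)} = -5 + \left(B + B\right) = -5 + 2 B$)
$- \frac{5625}{8497} + \frac{12248 - 1965}{C{\left(-119 \right)}} = - \frac{5625}{8497} + \frac{12248 - 1965}{-5 + 2 \left(-119\right)} = \left(-5625\right) \frac{1}{8497} + \frac{12248 - 1965}{-5 - 238} = - \frac{5625}{8497} + \frac{10283}{-243} = - \frac{5625}{8497} + 10283 \left(- \frac{1}{243}\right) = - \frac{5625}{8497} - \frac{10283}{243} = - \frac{88741526}{2064771}$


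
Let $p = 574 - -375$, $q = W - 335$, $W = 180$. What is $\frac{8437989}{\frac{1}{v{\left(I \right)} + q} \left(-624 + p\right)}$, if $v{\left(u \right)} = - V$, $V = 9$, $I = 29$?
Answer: $- \frac{1383830196}{325} \approx -4.2579 \cdot 10^{6}$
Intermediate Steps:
$q = -155$ ($q = 180 - 335 = -155$)
$v{\left(u \right)} = -9$ ($v{\left(u \right)} = \left(-1\right) 9 = -9$)
$p = 949$ ($p = 574 + 375 = 949$)
$\frac{8437989}{\frac{1}{v{\left(I \right)} + q} \left(-624 + p\right)} = \frac{8437989}{\frac{1}{-9 - 155} \left(-624 + 949\right)} = \frac{8437989}{\frac{1}{-164} \cdot 325} = \frac{8437989}{\left(- \frac{1}{164}\right) 325} = \frac{8437989}{- \frac{325}{164}} = 8437989 \left(- \frac{164}{325}\right) = - \frac{1383830196}{325}$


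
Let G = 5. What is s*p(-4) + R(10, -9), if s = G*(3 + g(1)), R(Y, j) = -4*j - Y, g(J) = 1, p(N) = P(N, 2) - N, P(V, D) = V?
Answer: 26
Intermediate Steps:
p(N) = 0 (p(N) = N - N = 0)
R(Y, j) = -Y - 4*j
s = 20 (s = 5*(3 + 1) = 5*4 = 20)
s*p(-4) + R(10, -9) = 20*0 + (-1*10 - 4*(-9)) = 0 + (-10 + 36) = 0 + 26 = 26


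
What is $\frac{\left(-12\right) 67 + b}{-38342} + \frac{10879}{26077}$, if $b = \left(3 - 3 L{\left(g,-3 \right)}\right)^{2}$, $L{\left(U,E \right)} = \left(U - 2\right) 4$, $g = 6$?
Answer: $\frac{385282601}{999844334} \approx 0.38534$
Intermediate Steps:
$L{\left(U,E \right)} = -8 + 4 U$ ($L{\left(U,E \right)} = \left(-2 + U\right) 4 = -8 + 4 U$)
$b = 2025$ ($b = \left(3 - 3 \left(-8 + 4 \cdot 6\right)\right)^{2} = \left(3 - 3 \left(-8 + 24\right)\right)^{2} = \left(3 - 48\right)^{2} = \left(-45\right)^{2} = 2025$)
$\frac{\left(-12\right) 67 + b}{-38342} + \frac{10879}{26077} = \frac{\left(-12\right) 67 + 2025}{-38342} + \frac{10879}{26077} = \left(-804 + 2025\right) \left(- \frac{1}{38342}\right) + 10879 \cdot \frac{1}{26077} = 1221 \left(- \frac{1}{38342}\right) + \frac{10879}{26077} = - \frac{1221}{38342} + \frac{10879}{26077} = \frac{385282601}{999844334}$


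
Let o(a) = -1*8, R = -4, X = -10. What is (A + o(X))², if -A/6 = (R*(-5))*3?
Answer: 135424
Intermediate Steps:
o(a) = -8
A = -360 (A = -6*(-4*(-5))*3 = -120*3 = -6*60 = -360)
(A + o(X))² = (-360 - 8)² = (-368)² = 135424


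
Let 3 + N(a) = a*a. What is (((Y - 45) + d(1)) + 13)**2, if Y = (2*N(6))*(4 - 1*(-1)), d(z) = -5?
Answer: 85849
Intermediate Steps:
N(a) = -3 + a**2 (N(a) = -3 + a*a = -3 + a**2)
Y = 330 (Y = (2*(-3 + 6**2))*(4 - 1*(-1)) = (2*(-3 + 36))*(4 + 1) = (2*33)*5 = 66*5 = 330)
(((Y - 45) + d(1)) + 13)**2 = (((330 - 45) - 5) + 13)**2 = ((285 - 5) + 13)**2 = (280 + 13)**2 = 293**2 = 85849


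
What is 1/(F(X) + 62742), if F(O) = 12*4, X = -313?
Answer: 1/62790 ≈ 1.5926e-5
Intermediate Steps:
F(O) = 48
1/(F(X) + 62742) = 1/(48 + 62742) = 1/62790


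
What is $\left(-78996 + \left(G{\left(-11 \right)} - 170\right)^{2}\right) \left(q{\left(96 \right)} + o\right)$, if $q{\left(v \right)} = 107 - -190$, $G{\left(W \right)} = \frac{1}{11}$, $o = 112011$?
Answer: $- \frac{681187889340}{121} \approx -5.6296 \cdot 10^{9}$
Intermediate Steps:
$G{\left(W \right)} = \frac{1}{11}$
$q{\left(v \right)} = 297$ ($q{\left(v \right)} = 107 + 190 = 297$)
$\left(-78996 + \left(G{\left(-11 \right)} - 170\right)^{2}\right) \left(q{\left(96 \right)} + o\right) = \left(-78996 + \left(\frac{1}{11} - 170\right)^{2}\right) \left(297 + 112011\right) = \left(-78996 + \left(\frac{1}{11} - 170\right)^{2}\right) 112308 = \left(-78996 + \left(- \frac{1869}{11}\right)^{2}\right) 112308 = \left(-78996 + \frac{3493161}{121}\right) 112308 = \left(- \frac{6065355}{121}\right) 112308 = - \frac{681187889340}{121}$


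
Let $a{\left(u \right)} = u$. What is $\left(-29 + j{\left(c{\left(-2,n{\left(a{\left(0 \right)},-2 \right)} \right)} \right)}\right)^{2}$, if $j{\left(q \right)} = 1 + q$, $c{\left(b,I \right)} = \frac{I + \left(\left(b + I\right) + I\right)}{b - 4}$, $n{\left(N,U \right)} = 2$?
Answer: $\frac{7396}{9} \approx 821.78$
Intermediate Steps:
$c{\left(b,I \right)} = \frac{b + 3 I}{-4 + b}$ ($c{\left(b,I \right)} = \frac{I + \left(\left(I + b\right) + I\right)}{b - 4} = \frac{I + \left(b + 2 I\right)}{-4 + b} = \frac{b + 3 I}{-4 + b}$)
$\left(-29 + j{\left(c{\left(-2,n{\left(a{\left(0 \right)},-2 \right)} \right)} \right)}\right)^{2} = \left(-29 + \left(1 + \frac{-2 + 3 \cdot 2}{-4 - 2}\right)\right)^{2} = \left(-29 + \left(1 + \frac{-2 + 6}{-6}\right)\right)^{2} = \left(-29 + \left(1 - \frac{2}{3}\right)\right)^{2} = \left(-29 + \frac{1}{3}\right)^{2} = \left(- \frac{86}{3}\right)^{2} = \frac{7396}{9}$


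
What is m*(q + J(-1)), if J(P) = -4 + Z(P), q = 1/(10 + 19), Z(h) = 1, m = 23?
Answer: -1978/29 ≈ -68.207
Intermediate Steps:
q = 1/29 ≈ 0.034483
J(P) = -3 (J(P) = -4 + 1 = -3)
m*(q + J(-1)) = 23*(1/29 - 3) = 23*(-86/29) = -1978/29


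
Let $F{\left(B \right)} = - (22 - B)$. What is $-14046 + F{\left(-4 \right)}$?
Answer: $-14072$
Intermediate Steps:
$F{\left(B \right)} = -22 + B$
$-14046 + F{\left(-4 \right)} = -14046 - 26 = -14072$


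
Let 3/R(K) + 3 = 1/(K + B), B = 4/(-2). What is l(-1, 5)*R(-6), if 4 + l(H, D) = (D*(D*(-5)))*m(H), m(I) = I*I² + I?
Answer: -5904/25 ≈ -236.16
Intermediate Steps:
m(I) = I + I³ (m(I) = I³ + I = I + I³)
B = -2 (B = 4*(-½) = -2)
l(H, D) = -4 - 5*D²*(H + H³) (l(H, D) = -4 + (D*(D*(-5)))*(H + H³) = -4 + (D*(-5*D))*(H + H³) = -4 + (-5*D²)*(H + H³) = -4 - 5*D²*(H + H³))
R(K) = 3/(-3 + 1/(-2 + K)) (R(K) = 3/(-3 + 1/(K - 2)) = 3/(-3 + 1/(-2 + K)))
l(-1, 5)*R(-6) = (-4 - 5*(-1)*5²*(1 + (-1)²))*(3*(2 - 1*(-6))/(-7 + 3*(-6))) = (-4 - 5*(-1)*25*(1 + 1))*(3*(2 + 6)/(-7 - 18)) = (-4 - 5*(-1)*25*2)*(3*8/(-25)) = (-4 + 250)*(3*(-1/25)*8) = 246*(-24/25) = -5904/25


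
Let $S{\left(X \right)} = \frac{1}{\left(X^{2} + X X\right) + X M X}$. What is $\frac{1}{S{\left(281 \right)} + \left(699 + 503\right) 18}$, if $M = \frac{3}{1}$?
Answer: $\frac{394805}{8542000981} \approx 4.6219 \cdot 10^{-5}$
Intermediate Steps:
$M = 3$ ($M = 3 \cdot 1 = 3$)
$S{\left(X \right)} = \frac{1}{5 X^{2}}$ ($S{\left(X \right)} = \frac{1}{\left(X^{2} + X X\right) + X 3 X} = \frac{1}{\left(X^{2} + X^{2}\right) + 3 X X} = \frac{1}{2 X^{2} + 3 X^{2}} = \frac{1}{5 X^{2}}$)
$\frac{1}{S{\left(281 \right)} + \left(699 + 503\right) 18} = \frac{1}{\frac{1}{5 \cdot 78961} + \left(699 + 503\right) 18} = \frac{1}{\frac{1}{5} \cdot \frac{1}{78961} + 1202 \cdot 18} = \frac{1}{\frac{1}{394805} + 21636} = \frac{1}{\frac{8542000981}{394805}} = \frac{394805}{8542000981}$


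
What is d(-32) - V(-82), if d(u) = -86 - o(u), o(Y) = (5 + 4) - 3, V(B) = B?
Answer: -10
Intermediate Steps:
o(Y) = 6 (o(Y) = 9 - 3 = 6)
d(u) = -92 (d(u) = -86 - 1*6 = -86 - 6 = -92)
d(-32) - V(-82) = -92 - 1*(-82) = -92 + 82 = -10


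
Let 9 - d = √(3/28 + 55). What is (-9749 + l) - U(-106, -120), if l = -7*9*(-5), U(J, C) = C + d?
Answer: -9323 + √10801/14 ≈ -9315.6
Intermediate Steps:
d = 9 - √10801/14 (d = 9 - √(3/28 + 55) = 9 - √(1543/28) = 9 - √10801/14 ≈ 1.5766)
U(J, C) = 9 + C - √10801/14 (U(J, C) = C + (9 - √10801/14) = 9 + C - √10801/14)
l = 315 (l = -63*(-5) = 315)
(-9749 + l) - U(-106, -120) = (-9749 + 315) - (9 - 120 - √10801/14) = -9434 - (-111 - √10801/14) = -9434 + (111 + √10801/14) = -9323 + √10801/14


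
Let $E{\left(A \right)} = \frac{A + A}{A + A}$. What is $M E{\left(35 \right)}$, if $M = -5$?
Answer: $-5$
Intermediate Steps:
$E{\left(A \right)} = 1$ ($E{\left(A \right)} = \frac{2 A}{2 A} = 2 A \frac{1}{2 A} = 1$)
$M E{\left(35 \right)} = \left(-5\right) 1 = -5$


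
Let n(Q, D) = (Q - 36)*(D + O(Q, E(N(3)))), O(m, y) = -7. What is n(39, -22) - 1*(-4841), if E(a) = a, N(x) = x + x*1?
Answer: 4754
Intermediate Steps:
N(x) = 2*x (N(x) = x + x = 2*x)
n(Q, D) = (-36 + Q)*(-7 + D) (n(Q, D) = (Q - 36)*(D - 7) = (-36 + Q)*(-7 + D))
n(39, -22) - 1*(-4841) = (252 - 36*(-22) - 7*39 - 22*39) - 1*(-4841) = (252 + 792 - 273 - 858) + 4841 = -87 + 4841 = 4754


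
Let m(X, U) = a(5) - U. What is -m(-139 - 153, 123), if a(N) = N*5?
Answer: 98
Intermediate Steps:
a(N) = 5*N
m(X, U) = 25 - U (m(X, U) = 5*5 - U = 25 - U)
-m(-139 - 153, 123) = -(25 - 1*123) = -(25 - 123) = -1*(-98) = 98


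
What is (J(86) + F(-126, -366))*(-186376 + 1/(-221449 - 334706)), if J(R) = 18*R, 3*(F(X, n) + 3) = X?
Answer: -17310208694927/61795 ≈ -2.8012e+8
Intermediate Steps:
F(X, n) = -3 + X/3
(J(86) + F(-126, -366))*(-186376 + 1/(-221449 - 334706)) = (18*86 + (-3 + (⅓)*(-126)))*(-186376 + 1/(-221449 - 334706)) = (1548 + (-3 - 42))*(-186376 + 1/(-556155)) = (1548 - 45)*(-186376 - 1/556155) = 1503*(-103653944281/556155) = -17310208694927/61795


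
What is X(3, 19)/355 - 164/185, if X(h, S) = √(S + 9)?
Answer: -164/185 + 2*√7/355 ≈ -0.87158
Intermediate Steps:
X(h, S) = √(9 + S)
X(3, 19)/355 - 164/185 = √(9 + 19)/355 - 164/185 = √28*(1/355) - 164*1/185 = (2*√7)*(1/355) - 164/185 = 2*√7/355 - 164/185 = -164/185 + 2*√7/355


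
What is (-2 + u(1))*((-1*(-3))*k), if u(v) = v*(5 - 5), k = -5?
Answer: 30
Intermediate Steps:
u(v) = 0 (u(v) = v*0 = 0)
(-2 + u(1))*((-1*(-3))*k) = (-2 + 0)*(-1*(-3)*(-5)) = -6*(-5) = -2*(-15) = 30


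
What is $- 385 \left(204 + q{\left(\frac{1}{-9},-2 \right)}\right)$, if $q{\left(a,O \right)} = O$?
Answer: $-77770$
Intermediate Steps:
$- 385 \left(204 + q{\left(\frac{1}{-9},-2 \right)}\right) = - 385 \left(204 - 2\right) = \left(-385\right) 202 = -77770$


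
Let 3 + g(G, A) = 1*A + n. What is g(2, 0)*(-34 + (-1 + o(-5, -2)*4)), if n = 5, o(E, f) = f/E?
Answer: -334/5 ≈ -66.800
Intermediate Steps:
g(G, A) = 2 + A (g(G, A) = -3 + (1*A + 5) = -3 + (A + 5) = -3 + (5 + A) = 2 + A)
g(2, 0)*(-34 + (-1 + o(-5, -2)*4)) = (2 + 0)*(-34 + (-1 - 2/(-5)*4)) = 2*(-34 + (-1 - 2*(-⅕)*4)) = 2*(-34 + (-1 + (⅖)*4)) = 2*(-34 + (-1 + 8/5)) = 2*(-34 + ⅗) = 2*(-167/5) = -334/5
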